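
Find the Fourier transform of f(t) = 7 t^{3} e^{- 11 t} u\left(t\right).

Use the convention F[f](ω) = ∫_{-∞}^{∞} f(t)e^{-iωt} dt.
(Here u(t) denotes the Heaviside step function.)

F(ω) = \frac{42}{\left(i \omega + 11\right)^{4}}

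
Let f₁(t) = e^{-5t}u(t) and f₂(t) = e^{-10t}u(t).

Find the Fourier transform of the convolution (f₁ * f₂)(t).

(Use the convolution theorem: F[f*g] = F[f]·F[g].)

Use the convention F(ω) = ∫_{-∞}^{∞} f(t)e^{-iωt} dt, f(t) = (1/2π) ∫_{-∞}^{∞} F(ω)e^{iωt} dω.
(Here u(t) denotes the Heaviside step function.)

F[f₁*f₂](ω) = \frac{1}{\left(i \omega + 5\right) \left(i \omega + 10\right)}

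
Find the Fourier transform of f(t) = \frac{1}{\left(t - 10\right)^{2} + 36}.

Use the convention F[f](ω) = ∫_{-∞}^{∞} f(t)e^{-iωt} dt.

F(ω) = \frac{\pi e^{- 10 i \omega - 6 \left|{\omega}\right|}}{6}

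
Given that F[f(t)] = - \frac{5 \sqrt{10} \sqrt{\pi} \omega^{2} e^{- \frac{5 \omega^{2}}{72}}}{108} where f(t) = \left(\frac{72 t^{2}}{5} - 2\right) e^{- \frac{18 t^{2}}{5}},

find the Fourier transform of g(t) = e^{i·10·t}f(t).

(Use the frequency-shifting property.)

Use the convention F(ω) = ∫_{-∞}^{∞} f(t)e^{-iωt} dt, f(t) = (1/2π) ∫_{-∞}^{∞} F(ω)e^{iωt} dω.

F[g](ω) = - \frac{5 \sqrt{10} \sqrt{\pi} \left(\omega - 10\right)^{2} e^{- \frac{5 \left(\omega - 10\right)^{2}}{72}}}{108}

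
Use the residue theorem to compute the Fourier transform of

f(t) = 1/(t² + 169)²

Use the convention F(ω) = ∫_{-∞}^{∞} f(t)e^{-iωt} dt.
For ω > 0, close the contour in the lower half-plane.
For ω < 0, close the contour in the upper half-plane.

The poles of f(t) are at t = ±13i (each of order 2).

Let g(z) = f(z)e^{-iωz}; for large |z| the factor e^{-iωz} decays in the lower half-plane when ω > 0 and in the upper half-plane when ω < 0.

Case ω > 0 (lower half-plane, clockwise contour ⇒ F(ω) = -2πi·ΣRes):
  Res_{z = - 13 i} g(z) = \frac{i \left(13 \omega + 1\right) e^{- 13 \omega}}{8788} (pole of order 2)
  F(ω) = -2πi·ΣRes = \frac{\pi \left(13 \omega + 1\right) e^{- 13 \omega}}{4394}

Case ω < 0 (upper half-plane, counterclockwise contour ⇒ F(ω) = +2πi·ΣRes):
  Res_{z = 13 i} g(z) = \frac{i \left(13 \omega - 1\right) e^{13 \omega}}{8788} (pole of order 2)
  F(ω) = 2πi·ΣRes = \frac{\pi \left(1 - 13 \omega\right) e^{13 \omega}}{4394}

Both cases combine into a single formula in |ω|:

F(ω) = \frac{\pi \left(13 \left|{\omega}\right| + 1\right) e^{- 13 \left|{\omega}\right|}}{4394}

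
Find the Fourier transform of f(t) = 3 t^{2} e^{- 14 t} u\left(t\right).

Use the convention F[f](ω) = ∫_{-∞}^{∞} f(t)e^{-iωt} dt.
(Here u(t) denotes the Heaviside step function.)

F(ω) = \frac{6}{\left(i \omega + 14\right)^{3}}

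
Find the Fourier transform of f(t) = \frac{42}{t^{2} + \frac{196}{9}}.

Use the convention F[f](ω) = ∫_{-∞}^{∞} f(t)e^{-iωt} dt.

F(ω) = 9 \pi e^{- \frac{14 \left|{\omega}\right|}{3}}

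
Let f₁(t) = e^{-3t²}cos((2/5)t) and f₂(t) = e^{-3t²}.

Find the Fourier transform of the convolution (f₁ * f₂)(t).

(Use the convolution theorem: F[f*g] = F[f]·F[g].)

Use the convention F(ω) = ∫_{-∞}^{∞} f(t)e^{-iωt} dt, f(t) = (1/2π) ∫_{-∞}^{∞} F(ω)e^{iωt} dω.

F[f₁*f₂](ω) = \frac{\pi \left(e^{\frac{2 \omega}{15}} + 1\right) e^{- \frac{\omega^{2}}{6} - \frac{\omega}{15} - \frac{1}{75}}}{6}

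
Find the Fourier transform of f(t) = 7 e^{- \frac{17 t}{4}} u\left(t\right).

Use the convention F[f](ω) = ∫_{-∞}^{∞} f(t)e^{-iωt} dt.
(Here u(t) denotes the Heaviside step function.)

F(ω) = \frac{28}{4 i \omega + 17}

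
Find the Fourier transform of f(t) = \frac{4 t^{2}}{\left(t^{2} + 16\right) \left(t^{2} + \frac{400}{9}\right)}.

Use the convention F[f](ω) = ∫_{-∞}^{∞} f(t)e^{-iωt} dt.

F(ω) = - \frac{9 \pi e^{- 4 \left|{\omega}\right|}}{16} + \frac{15 \pi e^{- \frac{20 \left|{\omega}\right|}{3}}}{16}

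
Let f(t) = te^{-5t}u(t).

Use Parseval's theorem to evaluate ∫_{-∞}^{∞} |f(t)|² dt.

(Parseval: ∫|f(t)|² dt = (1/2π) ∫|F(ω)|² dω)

∫|f(t)|² dt = \frac{1}{500}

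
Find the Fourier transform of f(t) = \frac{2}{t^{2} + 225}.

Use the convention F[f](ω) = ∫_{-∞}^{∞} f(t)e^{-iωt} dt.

F(ω) = \frac{2 \pi e^{- 15 \left|{\omega}\right|}}{15}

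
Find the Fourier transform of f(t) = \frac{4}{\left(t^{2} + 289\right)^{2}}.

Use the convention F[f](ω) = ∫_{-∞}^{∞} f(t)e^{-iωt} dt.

F(ω) = \frac{2 \pi \left(17 \left|{\omega}\right| + 1\right) e^{- 17 \left|{\omega}\right|}}{4913}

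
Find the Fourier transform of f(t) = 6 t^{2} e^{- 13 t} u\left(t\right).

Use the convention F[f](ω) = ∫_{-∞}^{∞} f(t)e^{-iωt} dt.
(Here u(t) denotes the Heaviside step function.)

F(ω) = \frac{12}{\left(i \omega + 13\right)^{3}}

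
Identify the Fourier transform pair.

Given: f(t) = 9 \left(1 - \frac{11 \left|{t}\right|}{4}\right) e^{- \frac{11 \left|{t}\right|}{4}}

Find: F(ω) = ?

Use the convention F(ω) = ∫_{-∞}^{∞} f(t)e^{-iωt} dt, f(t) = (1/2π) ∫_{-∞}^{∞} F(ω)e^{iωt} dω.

F(ω) = \frac{25344 \omega^{2}}{\left(16 \omega^{2} + 121\right)^{2}}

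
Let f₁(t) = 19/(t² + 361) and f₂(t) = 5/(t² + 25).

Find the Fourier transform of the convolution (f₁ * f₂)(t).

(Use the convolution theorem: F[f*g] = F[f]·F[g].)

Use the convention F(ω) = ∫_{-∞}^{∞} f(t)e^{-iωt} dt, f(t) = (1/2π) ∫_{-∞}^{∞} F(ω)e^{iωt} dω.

F[f₁*f₂](ω) = \pi^{2} e^{- 24 \left|{\omega}\right|}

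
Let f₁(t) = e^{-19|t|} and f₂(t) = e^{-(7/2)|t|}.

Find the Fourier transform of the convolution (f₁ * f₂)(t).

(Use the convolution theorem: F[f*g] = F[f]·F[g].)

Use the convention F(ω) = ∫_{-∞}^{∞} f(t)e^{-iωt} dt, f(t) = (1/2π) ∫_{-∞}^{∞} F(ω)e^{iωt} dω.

F[f₁*f₂](ω) = \frac{1064}{\left(\omega^{2} + 361\right) \left(4 \omega^{2} + 49\right)}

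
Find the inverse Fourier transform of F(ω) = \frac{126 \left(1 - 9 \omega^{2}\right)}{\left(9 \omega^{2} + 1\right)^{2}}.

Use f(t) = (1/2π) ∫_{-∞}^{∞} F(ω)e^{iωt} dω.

f(t) = 7 e^{- \frac{\left|{t}\right|}{3}} \left|{t}\right|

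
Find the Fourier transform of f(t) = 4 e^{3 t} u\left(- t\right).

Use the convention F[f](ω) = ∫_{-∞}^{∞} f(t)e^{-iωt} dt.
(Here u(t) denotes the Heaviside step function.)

F(ω) = - \frac{4}{i \omega - 3}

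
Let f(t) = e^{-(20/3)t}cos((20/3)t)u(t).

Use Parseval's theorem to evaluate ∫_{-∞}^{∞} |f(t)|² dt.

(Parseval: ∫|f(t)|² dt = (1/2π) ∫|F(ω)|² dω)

∫|f(t)|² dt = \frac{9}{160}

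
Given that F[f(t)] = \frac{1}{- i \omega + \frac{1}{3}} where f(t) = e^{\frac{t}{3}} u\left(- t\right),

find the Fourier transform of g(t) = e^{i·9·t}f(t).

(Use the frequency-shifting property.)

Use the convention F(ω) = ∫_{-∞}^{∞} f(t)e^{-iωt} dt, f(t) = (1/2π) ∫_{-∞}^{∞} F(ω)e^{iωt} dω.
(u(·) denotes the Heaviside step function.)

F[g](ω) = \frac{3 i}{3 \omega - 27 + i}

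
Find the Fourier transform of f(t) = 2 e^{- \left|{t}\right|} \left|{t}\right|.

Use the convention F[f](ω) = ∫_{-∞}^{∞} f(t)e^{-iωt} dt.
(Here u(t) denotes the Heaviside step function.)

F(ω) = \frac{4 \left(1 - \omega^{2}\right)}{\left(\omega^{2} + 1\right)^{2}}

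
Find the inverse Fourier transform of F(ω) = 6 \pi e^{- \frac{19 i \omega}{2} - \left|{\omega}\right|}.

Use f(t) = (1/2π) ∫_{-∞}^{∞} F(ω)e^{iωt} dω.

f(t) = \frac{6}{\left(t - \frac{19}{2}\right)^{2} + 1}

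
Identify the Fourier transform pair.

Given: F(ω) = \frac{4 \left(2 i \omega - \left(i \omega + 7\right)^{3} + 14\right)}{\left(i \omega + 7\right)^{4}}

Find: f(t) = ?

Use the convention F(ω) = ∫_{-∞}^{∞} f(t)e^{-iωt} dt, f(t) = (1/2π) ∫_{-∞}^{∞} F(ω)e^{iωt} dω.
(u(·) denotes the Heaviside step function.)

f(t) = 4 \left(t^{2} - 1\right) e^{- 7 t} u\left(t\right)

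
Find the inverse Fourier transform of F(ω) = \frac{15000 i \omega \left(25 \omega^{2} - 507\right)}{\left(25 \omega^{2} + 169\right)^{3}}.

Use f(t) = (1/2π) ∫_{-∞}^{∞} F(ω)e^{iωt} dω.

f(t) = 6 t e^{- \frac{13 \left|{t}\right|}{5}} \left|{t}\right|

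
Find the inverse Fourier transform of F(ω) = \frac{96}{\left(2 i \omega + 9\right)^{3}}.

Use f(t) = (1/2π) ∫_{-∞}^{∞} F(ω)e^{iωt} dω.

f(t) = 6 t^{2} e^{- \frac{9 t}{2}} u\left(t\right)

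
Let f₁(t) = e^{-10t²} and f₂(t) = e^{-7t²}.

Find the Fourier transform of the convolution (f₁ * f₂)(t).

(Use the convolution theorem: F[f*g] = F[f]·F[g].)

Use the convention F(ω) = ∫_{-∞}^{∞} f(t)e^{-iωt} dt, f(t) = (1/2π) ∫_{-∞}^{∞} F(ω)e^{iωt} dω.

F[f₁*f₂](ω) = \frac{\sqrt{70} \pi e^{- \frac{17 \omega^{2}}{280}}}{70}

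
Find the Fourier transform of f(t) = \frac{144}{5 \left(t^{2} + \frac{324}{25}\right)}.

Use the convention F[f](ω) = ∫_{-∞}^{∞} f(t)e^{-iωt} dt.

F(ω) = 8 \pi e^{- \frac{18 \left|{\omega}\right|}{5}}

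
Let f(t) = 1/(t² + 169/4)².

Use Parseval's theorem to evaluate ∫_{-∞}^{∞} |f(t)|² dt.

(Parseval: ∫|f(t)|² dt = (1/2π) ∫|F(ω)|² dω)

∫|f(t)|² dt = \frac{40 \pi}{62748517}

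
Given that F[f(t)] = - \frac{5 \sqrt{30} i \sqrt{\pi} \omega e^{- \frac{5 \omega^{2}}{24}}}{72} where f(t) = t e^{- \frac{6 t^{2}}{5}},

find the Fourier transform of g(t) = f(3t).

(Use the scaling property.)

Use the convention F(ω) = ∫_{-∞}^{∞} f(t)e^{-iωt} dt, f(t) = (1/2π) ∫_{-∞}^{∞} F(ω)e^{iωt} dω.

F[g](ω) = - \frac{5 \sqrt{30} i \sqrt{\pi} \omega e^{- \frac{5 \omega^{2}}{216}}}{648}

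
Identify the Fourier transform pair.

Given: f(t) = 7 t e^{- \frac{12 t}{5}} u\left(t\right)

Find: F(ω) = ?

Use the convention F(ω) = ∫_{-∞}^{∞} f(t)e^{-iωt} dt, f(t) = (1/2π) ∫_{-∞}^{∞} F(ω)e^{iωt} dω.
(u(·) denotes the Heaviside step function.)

F(ω) = \frac{175}{\left(5 i \omega + 12\right)^{2}}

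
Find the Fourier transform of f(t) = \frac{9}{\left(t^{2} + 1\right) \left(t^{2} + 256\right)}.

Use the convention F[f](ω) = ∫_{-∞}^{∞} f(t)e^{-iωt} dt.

F(ω) = \frac{3 \pi \left(16 e^{15 \left|{\omega}\right|} - 1\right) e^{- 16 \left|{\omega}\right|}}{1360}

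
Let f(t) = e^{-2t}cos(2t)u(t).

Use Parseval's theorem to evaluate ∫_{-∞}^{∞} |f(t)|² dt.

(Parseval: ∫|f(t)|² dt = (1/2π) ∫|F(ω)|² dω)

∫|f(t)|² dt = \frac{3}{16}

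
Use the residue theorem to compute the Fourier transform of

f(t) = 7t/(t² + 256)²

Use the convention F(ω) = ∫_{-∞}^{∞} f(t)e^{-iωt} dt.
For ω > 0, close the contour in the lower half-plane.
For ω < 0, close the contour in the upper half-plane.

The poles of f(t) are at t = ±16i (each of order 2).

Let g(z) = f(z)e^{-iωz}; for large |z| the factor e^{-iωz} decays in the lower half-plane when ω > 0 and in the upper half-plane when ω < 0.

Case ω > 0 (lower half-plane, clockwise contour ⇒ F(ω) = -2πi·ΣRes):
  Res_{z = - 16 i} g(z) = \frac{7 \omega e^{- 16 \omega}}{64} (pole of order 2)
  F(ω) = -2πi·ΣRes = - \frac{7 i \pi \omega e^{- 16 \omega}}{32}

Case ω < 0 (upper half-plane, counterclockwise contour ⇒ F(ω) = +2πi·ΣRes):
  Res_{z = 16 i} g(z) = - \frac{7 \omega e^{16 \omega}}{64} (pole of order 2)
  F(ω) = 2πi·ΣRes = - \frac{7 i \pi \omega e^{16 \omega}}{32}

Both cases combine into a single formula in |ω|:

F(ω) = - \frac{7 i \pi \omega e^{- 16 \left|{\omega}\right|}}{32}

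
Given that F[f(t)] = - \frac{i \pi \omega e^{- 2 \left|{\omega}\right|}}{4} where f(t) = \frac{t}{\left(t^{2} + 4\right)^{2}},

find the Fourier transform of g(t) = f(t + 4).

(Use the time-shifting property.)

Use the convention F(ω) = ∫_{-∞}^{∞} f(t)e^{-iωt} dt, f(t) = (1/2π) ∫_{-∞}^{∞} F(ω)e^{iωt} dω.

F[g](ω) = - \frac{i \pi \omega e^{4 i \omega - 2 \left|{\omega}\right|}}{4}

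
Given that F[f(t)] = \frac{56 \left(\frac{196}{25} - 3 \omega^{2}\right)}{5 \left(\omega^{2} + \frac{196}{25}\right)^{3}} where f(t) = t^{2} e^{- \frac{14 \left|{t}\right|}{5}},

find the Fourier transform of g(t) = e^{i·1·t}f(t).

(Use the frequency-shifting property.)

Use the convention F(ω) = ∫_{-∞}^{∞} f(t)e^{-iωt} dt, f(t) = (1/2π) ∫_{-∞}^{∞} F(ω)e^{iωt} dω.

F[g](ω) = \frac{7000 \left(196 - 75 \left(\omega - 1\right)^{2}\right)}{\left(25 \left(\omega - 1\right)^{2} + 196\right)^{3}}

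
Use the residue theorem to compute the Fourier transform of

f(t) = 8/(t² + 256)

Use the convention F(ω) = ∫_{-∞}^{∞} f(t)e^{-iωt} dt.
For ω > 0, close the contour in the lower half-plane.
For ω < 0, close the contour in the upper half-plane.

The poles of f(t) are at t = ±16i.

Let g(z) = f(z)e^{-iωz}; for large |z| the factor e^{-iωz} decays in the lower half-plane when ω > 0 and in the upper half-plane when ω < 0.

Case ω > 0 (lower half-plane, clockwise contour ⇒ F(ω) = -2πi·ΣRes):
  Res_{z = - 16 i} g(z) = \frac{i e^{- 16 \omega}}{4}
  F(ω) = -2πi·ΣRes = \frac{\pi e^{- 16 \omega}}{2}

Case ω < 0 (upper half-plane, counterclockwise contour ⇒ F(ω) = +2πi·ΣRes):
  Res_{z = 16 i} g(z) = - \frac{i e^{16 \omega}}{4}
  F(ω) = 2πi·ΣRes = \frac{\pi e^{16 \omega}}{2}

Both cases combine into a single formula in |ω|:

F(ω) = \frac{\pi e^{- 16 \left|{\omega}\right|}}{2}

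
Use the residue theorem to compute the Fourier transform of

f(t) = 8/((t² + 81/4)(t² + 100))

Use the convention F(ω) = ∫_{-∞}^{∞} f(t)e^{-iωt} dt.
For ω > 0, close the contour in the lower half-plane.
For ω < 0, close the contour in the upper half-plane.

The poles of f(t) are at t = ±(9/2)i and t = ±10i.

Let g(z) = f(z)e^{-iωz}; for large |z| the factor e^{-iωz} decays in the lower half-plane when ω > 0 and in the upper half-plane when ω < 0.

Case ω > 0 (lower half-plane, clockwise contour ⇒ F(ω) = -2πi·ΣRes):
  Res_{z = - \frac{9 i}{2}} g(z) = \frac{32 i e^{- \frac{9 \omega}{2}}}{2871}
  Res_{z = - 10 i} g(z) = - \frac{8 i e^{- 10 \omega}}{1595}
  F(ω) = -2πi·ΣRes = - \frac{16 \pi e^{- 10 \omega}}{1595} + \frac{64 \pi e^{- \frac{9 \omega}{2}}}{2871}

Case ω < 0 (upper half-plane, counterclockwise contour ⇒ F(ω) = +2πi·ΣRes):
  Res_{z = \frac{9 i}{2}} g(z) = - \frac{32 i e^{\frac{9 \omega}{2}}}{2871}
  Res_{z = 10 i} g(z) = \frac{8 i e^{10 \omega}}{1595}
  F(ω) = 2πi·ΣRes = \frac{16 \pi \left(20 e^{\frac{9 \omega}{2}} - 9 e^{10 \omega}\right)}{14355}

Both cases combine into a single formula in |ω|:

F(ω) = - \frac{16 \pi e^{- 10 \left|{\omega}\right|}}{1595} + \frac{64 \pi e^{- \frac{9 \left|{\omega}\right|}{2}}}{2871}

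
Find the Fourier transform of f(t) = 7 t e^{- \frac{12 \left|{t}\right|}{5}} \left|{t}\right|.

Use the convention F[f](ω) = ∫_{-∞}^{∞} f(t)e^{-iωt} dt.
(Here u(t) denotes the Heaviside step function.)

F(ω) = \frac{17500 i \omega \left(25 \omega^{2} - 432\right)}{\left(25 \omega^{2} + 144\right)^{3}}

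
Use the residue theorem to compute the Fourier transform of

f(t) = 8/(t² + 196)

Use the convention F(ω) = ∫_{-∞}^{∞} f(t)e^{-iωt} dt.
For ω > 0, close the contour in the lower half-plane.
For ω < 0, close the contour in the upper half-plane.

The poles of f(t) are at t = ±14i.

Let g(z) = f(z)e^{-iωz}; for large |z| the factor e^{-iωz} decays in the lower half-plane when ω > 0 and in the upper half-plane when ω < 0.

Case ω > 0 (lower half-plane, clockwise contour ⇒ F(ω) = -2πi·ΣRes):
  Res_{z = - 14 i} g(z) = \frac{2 i e^{- 14 \omega}}{7}
  F(ω) = -2πi·ΣRes = \frac{4 \pi e^{- 14 \omega}}{7}

Case ω < 0 (upper half-plane, counterclockwise contour ⇒ F(ω) = +2πi·ΣRes):
  Res_{z = 14 i} g(z) = - \frac{2 i e^{14 \omega}}{7}
  F(ω) = 2πi·ΣRes = \frac{4 \pi e^{14 \omega}}{7}

Both cases combine into a single formula in |ω|:

F(ω) = \frac{4 \pi e^{- 14 \left|{\omega}\right|}}{7}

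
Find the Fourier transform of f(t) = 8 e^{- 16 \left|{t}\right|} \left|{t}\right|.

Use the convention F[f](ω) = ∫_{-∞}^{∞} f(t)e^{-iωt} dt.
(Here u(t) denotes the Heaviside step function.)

F(ω) = \frac{16 \left(256 - \omega^{2}\right)}{\left(\omega^{2} + 256\right)^{2}}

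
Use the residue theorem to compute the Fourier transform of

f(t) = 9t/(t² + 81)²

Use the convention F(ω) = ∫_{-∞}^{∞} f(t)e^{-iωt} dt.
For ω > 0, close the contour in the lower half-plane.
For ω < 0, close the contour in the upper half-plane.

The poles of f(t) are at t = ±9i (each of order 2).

Let g(z) = f(z)e^{-iωz}; for large |z| the factor e^{-iωz} decays in the lower half-plane when ω > 0 and in the upper half-plane when ω < 0.

Case ω > 0 (lower half-plane, clockwise contour ⇒ F(ω) = -2πi·ΣRes):
  Res_{z = - 9 i} g(z) = \frac{\omega e^{- 9 \omega}}{4} (pole of order 2)
  F(ω) = -2πi·ΣRes = - \frac{i \pi \omega e^{- 9 \omega}}{2}

Case ω < 0 (upper half-plane, counterclockwise contour ⇒ F(ω) = +2πi·ΣRes):
  Res_{z = 9 i} g(z) = - \frac{\omega e^{9 \omega}}{4} (pole of order 2)
  F(ω) = 2πi·ΣRes = - \frac{i \pi \omega e^{9 \omega}}{2}

Both cases combine into a single formula in |ω|:

F(ω) = - \frac{i \pi \omega e^{- 9 \left|{\omega}\right|}}{2}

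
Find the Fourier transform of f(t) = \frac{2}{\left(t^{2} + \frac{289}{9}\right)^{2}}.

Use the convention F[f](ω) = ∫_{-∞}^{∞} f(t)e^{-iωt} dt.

F(ω) = \frac{9 \pi \left(17 \left|{\omega}\right| + 3\right) e^{- \frac{17 \left|{\omega}\right|}{3}}}{4913}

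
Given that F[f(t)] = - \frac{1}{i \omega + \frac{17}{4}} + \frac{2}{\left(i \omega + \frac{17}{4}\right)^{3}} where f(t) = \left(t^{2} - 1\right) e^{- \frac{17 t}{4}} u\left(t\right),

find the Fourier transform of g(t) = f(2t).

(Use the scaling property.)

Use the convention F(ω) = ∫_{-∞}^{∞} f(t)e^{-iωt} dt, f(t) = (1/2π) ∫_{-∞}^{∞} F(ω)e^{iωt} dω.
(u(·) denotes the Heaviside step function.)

F[g](ω) = \frac{2 \left(64 i \omega - \left(2 i \omega + 17\right)^{3} + 544\right)}{\left(2 i \omega + 17\right)^{4}}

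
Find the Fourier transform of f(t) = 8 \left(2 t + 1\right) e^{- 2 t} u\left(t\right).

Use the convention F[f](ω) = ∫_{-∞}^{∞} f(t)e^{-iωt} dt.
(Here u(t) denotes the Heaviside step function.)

F(ω) = \frac{8 \left(- i \omega - 4\right)}{\omega^{2} - 4 i \omega - 4}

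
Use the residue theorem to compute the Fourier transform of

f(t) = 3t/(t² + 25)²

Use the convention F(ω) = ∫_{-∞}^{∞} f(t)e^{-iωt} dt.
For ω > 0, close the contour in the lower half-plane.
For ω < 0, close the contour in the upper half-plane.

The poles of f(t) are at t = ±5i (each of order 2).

Let g(z) = f(z)e^{-iωz}; for large |z| the factor e^{-iωz} decays in the lower half-plane when ω > 0 and in the upper half-plane when ω < 0.

Case ω > 0 (lower half-plane, clockwise contour ⇒ F(ω) = -2πi·ΣRes):
  Res_{z = - 5 i} g(z) = \frac{3 \omega e^{- 5 \omega}}{20} (pole of order 2)
  F(ω) = -2πi·ΣRes = - \frac{3 i \pi \omega e^{- 5 \omega}}{10}

Case ω < 0 (upper half-plane, counterclockwise contour ⇒ F(ω) = +2πi·ΣRes):
  Res_{z = 5 i} g(z) = - \frac{3 \omega e^{5 \omega}}{20} (pole of order 2)
  F(ω) = 2πi·ΣRes = - \frac{3 i \pi \omega e^{5 \omega}}{10}

Both cases combine into a single formula in |ω|:

F(ω) = - \frac{3 i \pi \omega e^{- 5 \left|{\omega}\right|}}{10}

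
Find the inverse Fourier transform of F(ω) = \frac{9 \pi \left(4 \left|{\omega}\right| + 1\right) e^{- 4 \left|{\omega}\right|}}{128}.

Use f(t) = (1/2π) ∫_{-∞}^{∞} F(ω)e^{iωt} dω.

f(t) = \frac{9}{\left(t^{2} + 16\right)^{2}}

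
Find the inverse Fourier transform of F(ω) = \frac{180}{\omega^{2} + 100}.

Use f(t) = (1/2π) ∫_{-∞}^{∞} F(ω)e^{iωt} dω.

f(t) = 9 e^{- 10 \left|{t}\right|}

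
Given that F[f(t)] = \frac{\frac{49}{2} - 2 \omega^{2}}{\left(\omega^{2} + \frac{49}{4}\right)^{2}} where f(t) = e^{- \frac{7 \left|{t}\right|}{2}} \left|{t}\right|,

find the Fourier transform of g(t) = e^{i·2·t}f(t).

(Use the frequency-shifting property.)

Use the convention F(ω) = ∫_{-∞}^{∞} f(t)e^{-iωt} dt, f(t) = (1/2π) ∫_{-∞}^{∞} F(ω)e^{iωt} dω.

F[g](ω) = \frac{8 \left(49 - 4 \left(\omega - 2\right)^{2}\right)}{\left(4 \left(\omega - 2\right)^{2} + 49\right)^{2}}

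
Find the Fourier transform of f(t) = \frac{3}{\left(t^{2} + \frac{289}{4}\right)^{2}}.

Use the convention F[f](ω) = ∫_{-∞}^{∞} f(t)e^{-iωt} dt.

F(ω) = \frac{6 \pi \left(17 \left|{\omega}\right| + 2\right) e^{- \frac{17 \left|{\omega}\right|}{2}}}{4913}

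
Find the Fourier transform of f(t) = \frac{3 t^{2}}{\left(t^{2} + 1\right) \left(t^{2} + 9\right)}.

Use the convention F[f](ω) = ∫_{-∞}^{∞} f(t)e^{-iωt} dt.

F(ω) = \frac{3 \pi \left(3 - e^{2 \left|{\omega}\right|}\right) e^{- 3 \left|{\omega}\right|}}{8}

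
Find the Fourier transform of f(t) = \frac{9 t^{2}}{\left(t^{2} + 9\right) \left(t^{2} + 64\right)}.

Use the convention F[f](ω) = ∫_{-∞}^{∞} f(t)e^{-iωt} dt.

F(ω) = \frac{9 \pi \left(8 - 3 e^{5 \left|{\omega}\right|}\right) e^{- 8 \left|{\omega}\right|}}{55}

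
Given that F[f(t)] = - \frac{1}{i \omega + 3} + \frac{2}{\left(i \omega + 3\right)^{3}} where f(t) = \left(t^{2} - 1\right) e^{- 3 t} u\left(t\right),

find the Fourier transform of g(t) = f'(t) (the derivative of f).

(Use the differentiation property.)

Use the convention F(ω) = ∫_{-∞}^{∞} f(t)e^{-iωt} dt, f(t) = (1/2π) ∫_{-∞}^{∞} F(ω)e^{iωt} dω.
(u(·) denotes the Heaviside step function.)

F[g](ω) = \frac{i \omega \left(2 i \omega - \left(i \omega + 3\right)^{3} + 6\right)}{\left(i \omega + 3\right)^{4}}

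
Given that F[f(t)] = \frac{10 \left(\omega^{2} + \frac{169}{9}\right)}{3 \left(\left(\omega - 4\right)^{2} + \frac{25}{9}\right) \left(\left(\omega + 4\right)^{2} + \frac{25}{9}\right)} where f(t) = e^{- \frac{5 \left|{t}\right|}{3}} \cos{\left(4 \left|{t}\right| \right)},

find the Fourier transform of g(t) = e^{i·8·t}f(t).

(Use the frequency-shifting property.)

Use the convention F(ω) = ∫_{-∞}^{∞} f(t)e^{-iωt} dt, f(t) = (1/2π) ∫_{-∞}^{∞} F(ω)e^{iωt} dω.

F[g](ω) = \frac{30 \left(9 \left(\omega - 8\right)^{2} + 169\right)}{\left(9 \left(\omega - 12\right)^{2} + 25\right) \left(9 \left(\omega - 4\right)^{2} + 25\right)}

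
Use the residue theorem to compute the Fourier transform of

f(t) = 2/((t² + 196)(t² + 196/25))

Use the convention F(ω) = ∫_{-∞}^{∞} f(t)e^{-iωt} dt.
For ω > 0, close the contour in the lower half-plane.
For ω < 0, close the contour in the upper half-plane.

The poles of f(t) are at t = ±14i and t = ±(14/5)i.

Let g(z) = f(z)e^{-iωz}; for large |z| the factor e^{-iωz} decays in the lower half-plane when ω > 0 and in the upper half-plane when ω < 0.

Case ω > 0 (lower half-plane, clockwise contour ⇒ F(ω) = -2πi·ΣRes):
  Res_{z = - 14 i} g(z) = - \frac{25 i e^{- 14 \omega}}{65856}
  Res_{z = - \frac{14 i}{5}} g(z) = \frac{125 i e^{- \frac{14 \omega}{5}}}{65856}
  F(ω) = -2πi·ΣRes = - \frac{25 \pi e^{- 14 \omega}}{32928} + \frac{125 \pi e^{- \frac{14 \omega}{5}}}{32928}

Case ω < 0 (upper half-plane, counterclockwise contour ⇒ F(ω) = +2πi·ΣRes):
  Res_{z = 14 i} g(z) = \frac{25 i e^{14 \omega}}{65856}
  Res_{z = \frac{14 i}{5}} g(z) = - \frac{125 i e^{\frac{14 \omega}{5}}}{65856}
  F(ω) = 2πi·ΣRes = \frac{25 \pi \left(5 e^{\frac{14 \omega}{5}} - e^{14 \omega}\right)}{32928}

Both cases combine into a single formula in |ω|:

F(ω) = - \frac{25 \pi e^{- 14 \left|{\omega}\right|}}{32928} + \frac{125 \pi e^{- \frac{14 \left|{\omega}\right|}{5}}}{32928}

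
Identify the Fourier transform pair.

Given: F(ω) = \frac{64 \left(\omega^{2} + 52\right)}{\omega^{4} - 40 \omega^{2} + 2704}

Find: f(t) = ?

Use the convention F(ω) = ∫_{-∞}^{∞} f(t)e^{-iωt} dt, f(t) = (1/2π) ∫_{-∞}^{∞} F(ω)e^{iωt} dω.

f(t) = 8 e^{- 4 \left|{t}\right|} \cos{\left(6 t \right)}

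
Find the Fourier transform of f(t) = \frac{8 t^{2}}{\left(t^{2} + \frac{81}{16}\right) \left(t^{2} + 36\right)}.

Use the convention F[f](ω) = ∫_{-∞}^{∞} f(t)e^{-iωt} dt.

F(ω) = \frac{256 \pi e^{- 6 \left|{\omega}\right|}}{165} - \frac{32 \pi e^{- \frac{9 \left|{\omega}\right|}{4}}}{55}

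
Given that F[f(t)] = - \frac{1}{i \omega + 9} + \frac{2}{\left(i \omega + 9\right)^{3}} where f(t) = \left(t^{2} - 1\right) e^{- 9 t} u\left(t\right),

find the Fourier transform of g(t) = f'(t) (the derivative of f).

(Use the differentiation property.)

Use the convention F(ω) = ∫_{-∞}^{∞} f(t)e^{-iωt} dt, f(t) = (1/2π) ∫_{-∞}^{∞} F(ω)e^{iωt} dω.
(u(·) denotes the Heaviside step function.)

F[g](ω) = \frac{i \omega \left(2 i \omega - \left(i \omega + 9\right)^{3} + 18\right)}{\left(i \omega + 9\right)^{4}}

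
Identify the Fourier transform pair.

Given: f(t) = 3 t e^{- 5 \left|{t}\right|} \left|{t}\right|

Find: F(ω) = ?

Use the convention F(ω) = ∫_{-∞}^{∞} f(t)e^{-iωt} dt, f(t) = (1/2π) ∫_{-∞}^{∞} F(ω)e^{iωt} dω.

F(ω) = \frac{12 i \omega \left(\omega^{2} - 75\right)}{\left(\omega^{2} + 25\right)^{3}}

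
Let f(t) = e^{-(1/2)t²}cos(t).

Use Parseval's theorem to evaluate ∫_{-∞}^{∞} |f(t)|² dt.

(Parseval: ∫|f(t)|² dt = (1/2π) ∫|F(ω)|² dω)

∫|f(t)|² dt = \frac{\sqrt{\pi} \left(1 + e\right)}{2 e}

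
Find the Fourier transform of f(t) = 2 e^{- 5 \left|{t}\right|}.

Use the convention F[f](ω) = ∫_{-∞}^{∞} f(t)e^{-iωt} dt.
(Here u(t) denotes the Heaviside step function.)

F(ω) = \frac{20}{\omega^{2} + 25}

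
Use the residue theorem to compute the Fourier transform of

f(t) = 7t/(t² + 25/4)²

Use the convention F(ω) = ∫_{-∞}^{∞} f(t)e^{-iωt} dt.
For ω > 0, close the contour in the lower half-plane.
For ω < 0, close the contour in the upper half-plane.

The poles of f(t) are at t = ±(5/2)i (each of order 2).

Let g(z) = f(z)e^{-iωz}; for large |z| the factor e^{-iωz} decays in the lower half-plane when ω > 0 and in the upper half-plane when ω < 0.

Case ω > 0 (lower half-plane, clockwise contour ⇒ F(ω) = -2πi·ΣRes):
  Res_{z = - \frac{5 i}{2}} g(z) = \frac{7 \omega e^{- \frac{5 \omega}{2}}}{10} (pole of order 2)
  F(ω) = -2πi·ΣRes = - \frac{7 i \pi \omega e^{- \frac{5 \omega}{2}}}{5}

Case ω < 0 (upper half-plane, counterclockwise contour ⇒ F(ω) = +2πi·ΣRes):
  Res_{z = \frac{5 i}{2}} g(z) = - \frac{7 \omega e^{\frac{5 \omega}{2}}}{10} (pole of order 2)
  F(ω) = 2πi·ΣRes = - \frac{7 i \pi \omega e^{\frac{5 \omega}{2}}}{5}

Both cases combine into a single formula in |ω|:

F(ω) = - \frac{7 i \pi \omega e^{- \frac{5 \left|{\omega}\right|}{2}}}{5}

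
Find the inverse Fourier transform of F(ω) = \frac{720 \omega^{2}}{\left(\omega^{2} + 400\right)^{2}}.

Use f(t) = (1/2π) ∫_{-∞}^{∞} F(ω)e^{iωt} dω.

f(t) = 9 \left(1 - 20 \left|{t}\right|\right) e^{- 20 \left|{t}\right|}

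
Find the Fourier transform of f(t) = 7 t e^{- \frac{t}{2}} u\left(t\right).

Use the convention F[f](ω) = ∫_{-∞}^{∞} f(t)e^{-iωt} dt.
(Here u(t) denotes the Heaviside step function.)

F(ω) = \frac{28}{\left(2 i \omega + 1\right)^{2}}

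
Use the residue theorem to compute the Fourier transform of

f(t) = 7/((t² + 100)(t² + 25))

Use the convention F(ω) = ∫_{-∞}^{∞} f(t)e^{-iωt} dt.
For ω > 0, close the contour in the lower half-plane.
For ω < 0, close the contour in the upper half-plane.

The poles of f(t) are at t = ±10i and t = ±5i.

Let g(z) = f(z)e^{-iωz}; for large |z| the factor e^{-iωz} decays in the lower half-plane when ω > 0 and in the upper half-plane when ω < 0.

Case ω > 0 (lower half-plane, clockwise contour ⇒ F(ω) = -2πi·ΣRes):
  Res_{z = - 10 i} g(z) = - \frac{7 i e^{- 10 \omega}}{1500}
  Res_{z = - 5 i} g(z) = \frac{7 i e^{- 5 \omega}}{750}
  F(ω) = -2πi·ΣRes = \frac{7 \pi \left(2 e^{5 \omega} - 1\right) e^{- 10 \omega}}{750}

Case ω < 0 (upper half-plane, counterclockwise contour ⇒ F(ω) = +2πi·ΣRes):
  Res_{z = 10 i} g(z) = \frac{7 i e^{10 \omega}}{1500}
  Res_{z = 5 i} g(z) = - \frac{7 i e^{5 \omega}}{750}
  F(ω) = 2πi·ΣRes = \frac{7 \pi \left(2 - e^{5 \omega}\right) e^{5 \omega}}{750}

Both cases combine into a single formula in |ω|:

F(ω) = \frac{7 \pi \left(2 e^{5 \left|{\omega}\right|} - 1\right) e^{- 10 \left|{\omega}\right|}}{750}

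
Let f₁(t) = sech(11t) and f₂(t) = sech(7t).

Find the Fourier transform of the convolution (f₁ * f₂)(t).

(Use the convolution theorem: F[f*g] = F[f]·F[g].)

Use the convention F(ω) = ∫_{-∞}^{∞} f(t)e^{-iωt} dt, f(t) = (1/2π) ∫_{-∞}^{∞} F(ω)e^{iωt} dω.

F[f₁*f₂](ω) = \frac{\pi^{2}}{77 \cosh{\left(\frac{\pi \omega}{22} \right)} \cosh{\left(\frac{\pi \omega}{14} \right)}}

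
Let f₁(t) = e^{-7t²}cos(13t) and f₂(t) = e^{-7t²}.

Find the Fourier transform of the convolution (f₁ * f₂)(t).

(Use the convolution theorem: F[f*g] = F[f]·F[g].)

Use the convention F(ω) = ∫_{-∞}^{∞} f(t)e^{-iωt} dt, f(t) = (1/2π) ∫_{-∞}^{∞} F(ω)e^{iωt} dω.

F[f₁*f₂](ω) = \frac{\pi \left(e^{\frac{13 \omega}{7}} + 1\right) e^{- \frac{\omega^{2}}{14} - \frac{13 \omega}{14} - \frac{169}{28}}}{14}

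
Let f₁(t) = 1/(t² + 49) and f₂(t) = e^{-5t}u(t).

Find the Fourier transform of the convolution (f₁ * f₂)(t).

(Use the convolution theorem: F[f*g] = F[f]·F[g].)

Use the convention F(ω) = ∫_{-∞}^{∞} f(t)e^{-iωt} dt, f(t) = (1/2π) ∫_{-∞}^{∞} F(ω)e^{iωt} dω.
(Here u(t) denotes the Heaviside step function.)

F[f₁*f₂](ω) = \frac{\pi e^{- 7 \left|{\omega}\right|}}{7 \left(i \omega + 5\right)}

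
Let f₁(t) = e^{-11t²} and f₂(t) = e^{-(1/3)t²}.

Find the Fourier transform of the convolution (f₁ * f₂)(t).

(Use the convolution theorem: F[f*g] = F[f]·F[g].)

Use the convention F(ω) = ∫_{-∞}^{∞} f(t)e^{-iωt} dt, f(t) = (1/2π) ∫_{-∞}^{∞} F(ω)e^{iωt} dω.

F[f₁*f₂](ω) = \frac{\sqrt{33} \pi e^{- \frac{17 \omega^{2}}{22}}}{11}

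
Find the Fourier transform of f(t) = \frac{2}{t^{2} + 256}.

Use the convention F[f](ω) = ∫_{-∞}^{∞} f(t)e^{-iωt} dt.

F(ω) = \frac{\pi e^{- 16 \left|{\omega}\right|}}{8}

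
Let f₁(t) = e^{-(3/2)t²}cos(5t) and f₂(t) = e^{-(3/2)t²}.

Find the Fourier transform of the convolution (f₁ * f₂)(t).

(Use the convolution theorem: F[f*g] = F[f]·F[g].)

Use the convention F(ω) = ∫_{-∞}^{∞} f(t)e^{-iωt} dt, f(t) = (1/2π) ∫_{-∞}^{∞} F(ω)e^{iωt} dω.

F[f₁*f₂](ω) = \frac{\pi \left(e^{\frac{10 \omega}{3}} + 1\right) e^{- \frac{\omega^{2}}{3} - \frac{5 \omega}{3} - \frac{25}{6}}}{3}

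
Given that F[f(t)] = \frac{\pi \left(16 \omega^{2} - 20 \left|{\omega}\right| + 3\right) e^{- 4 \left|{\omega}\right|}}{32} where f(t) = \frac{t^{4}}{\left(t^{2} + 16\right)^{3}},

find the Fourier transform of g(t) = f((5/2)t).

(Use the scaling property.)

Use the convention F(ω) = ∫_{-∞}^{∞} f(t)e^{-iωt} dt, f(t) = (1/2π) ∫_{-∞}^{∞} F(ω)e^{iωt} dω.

F[g](ω) = \frac{\pi \left(64 \omega^{2} - 200 \left|{\omega}\right| + 75\right) e^{- \frac{8 \left|{\omega}\right|}{5}}}{2000}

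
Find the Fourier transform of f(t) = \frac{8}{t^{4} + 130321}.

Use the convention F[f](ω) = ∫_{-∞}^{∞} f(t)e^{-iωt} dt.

F(ω) = \frac{8 \pi e^{- \frac{19 \sqrt{2} \left|{\omega}\right|}{2}} \sin{\left(\frac{19 \sqrt{2} \left|{\omega}\right|}{2} + \frac{\pi}{4} \right)}}{6859}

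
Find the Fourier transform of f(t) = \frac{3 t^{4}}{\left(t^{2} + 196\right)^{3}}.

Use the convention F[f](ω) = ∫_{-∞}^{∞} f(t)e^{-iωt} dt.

F(ω) = \frac{3 \pi \left(196 \omega^{2} - 70 \left|{\omega}\right| + 3\right) e^{- 14 \left|{\omega}\right|}}{112}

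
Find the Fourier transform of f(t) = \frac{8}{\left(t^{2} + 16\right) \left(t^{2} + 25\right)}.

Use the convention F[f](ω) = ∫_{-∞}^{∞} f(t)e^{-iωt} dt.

F(ω) = \frac{2 \pi \left(5 e^{\left|{\omega}\right|} - 4\right) e^{- 5 \left|{\omega}\right|}}{45}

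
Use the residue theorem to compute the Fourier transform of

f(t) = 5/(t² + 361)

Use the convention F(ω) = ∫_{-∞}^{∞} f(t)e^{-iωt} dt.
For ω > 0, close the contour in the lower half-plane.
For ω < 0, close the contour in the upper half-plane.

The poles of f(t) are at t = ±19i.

Let g(z) = f(z)e^{-iωz}; for large |z| the factor e^{-iωz} decays in the lower half-plane when ω > 0 and in the upper half-plane when ω < 0.

Case ω > 0 (lower half-plane, clockwise contour ⇒ F(ω) = -2πi·ΣRes):
  Res_{z = - 19 i} g(z) = \frac{5 i e^{- 19 \omega}}{38}
  F(ω) = -2πi·ΣRes = \frac{5 \pi e^{- 19 \omega}}{19}

Case ω < 0 (upper half-plane, counterclockwise contour ⇒ F(ω) = +2πi·ΣRes):
  Res_{z = 19 i} g(z) = - \frac{5 i e^{19 \omega}}{38}
  F(ω) = 2πi·ΣRes = \frac{5 \pi e^{19 \omega}}{19}

Both cases combine into a single formula in |ω|:

F(ω) = \frac{5 \pi e^{- 19 \left|{\omega}\right|}}{19}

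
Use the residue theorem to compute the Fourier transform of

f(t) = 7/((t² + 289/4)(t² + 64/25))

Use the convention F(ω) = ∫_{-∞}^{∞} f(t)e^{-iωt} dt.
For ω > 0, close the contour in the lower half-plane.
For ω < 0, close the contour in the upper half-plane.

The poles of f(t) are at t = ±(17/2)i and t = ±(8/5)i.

Let g(z) = f(z)e^{-iωz}; for large |z| the factor e^{-iωz} decays in the lower half-plane when ω > 0 and in the upper half-plane when ω < 0.

Case ω > 0 (lower half-plane, clockwise contour ⇒ F(ω) = -2πi·ΣRes):
  Res_{z = - \frac{17 i}{2}} g(z) = - \frac{700 i e^{- \frac{17 \omega}{2}}}{118473}
  Res_{z = - \frac{8 i}{5}} g(z) = \frac{875 i e^{- \frac{8 \omega}{5}}}{27876}
  F(ω) = -2πi·ΣRes = - \frac{1400 \pi e^{- \frac{17 \omega}{2}}}{118473} + \frac{875 \pi e^{- \frac{8 \omega}{5}}}{13938}

Case ω < 0 (upper half-plane, counterclockwise contour ⇒ F(ω) = +2πi·ΣRes):
  Res_{z = \frac{17 i}{2}} g(z) = \frac{700 i e^{\frac{17 \omega}{2}}}{118473}
  Res_{z = \frac{8 i}{5}} g(z) = - \frac{875 i e^{\frac{8 \omega}{5}}}{27876}
  F(ω) = 2πi·ΣRes = \frac{175 \pi \left(85 e^{\frac{8 \omega}{5}} - 16 e^{\frac{17 \omega}{2}}\right)}{236946}

Both cases combine into a single formula in |ω|:

F(ω) = - \frac{1400 \pi e^{- \frac{17 \left|{\omega}\right|}{2}}}{118473} + \frac{875 \pi e^{- \frac{8 \left|{\omega}\right|}{5}}}{13938}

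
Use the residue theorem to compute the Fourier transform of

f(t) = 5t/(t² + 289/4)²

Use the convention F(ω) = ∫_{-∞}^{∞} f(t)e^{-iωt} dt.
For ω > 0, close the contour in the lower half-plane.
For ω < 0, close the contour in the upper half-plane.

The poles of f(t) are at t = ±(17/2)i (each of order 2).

Let g(z) = f(z)e^{-iωz}; for large |z| the factor e^{-iωz} decays in the lower half-plane when ω > 0 and in the upper half-plane when ω < 0.

Case ω > 0 (lower half-plane, clockwise contour ⇒ F(ω) = -2πi·ΣRes):
  Res_{z = - \frac{17 i}{2}} g(z) = \frac{5 \omega e^{- \frac{17 \omega}{2}}}{34} (pole of order 2)
  F(ω) = -2πi·ΣRes = - \frac{5 i \pi \omega e^{- \frac{17 \omega}{2}}}{17}

Case ω < 0 (upper half-plane, counterclockwise contour ⇒ F(ω) = +2πi·ΣRes):
  Res_{z = \frac{17 i}{2}} g(z) = - \frac{5 \omega e^{\frac{17 \omega}{2}}}{34} (pole of order 2)
  F(ω) = 2πi·ΣRes = - \frac{5 i \pi \omega e^{\frac{17 \omega}{2}}}{17}

Both cases combine into a single formula in |ω|:

F(ω) = - \frac{5 i \pi \omega e^{- \frac{17 \left|{\omega}\right|}{2}}}{17}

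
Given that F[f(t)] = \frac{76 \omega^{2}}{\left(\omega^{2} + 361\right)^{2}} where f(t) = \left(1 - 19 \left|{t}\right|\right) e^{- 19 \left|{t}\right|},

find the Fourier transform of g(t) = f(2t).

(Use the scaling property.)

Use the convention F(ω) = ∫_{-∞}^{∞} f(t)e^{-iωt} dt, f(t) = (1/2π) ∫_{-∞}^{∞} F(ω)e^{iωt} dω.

F[g](ω) = \frac{152 \omega^{2}}{\left(\omega^{2} + 1444\right)^{2}}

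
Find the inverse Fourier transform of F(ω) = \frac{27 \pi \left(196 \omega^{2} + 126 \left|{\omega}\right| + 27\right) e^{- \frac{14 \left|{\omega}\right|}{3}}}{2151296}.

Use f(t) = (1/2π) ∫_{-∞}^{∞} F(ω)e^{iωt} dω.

f(t) = \frac{2}{\left(t^{2} + \frac{196}{9}\right)^{3}}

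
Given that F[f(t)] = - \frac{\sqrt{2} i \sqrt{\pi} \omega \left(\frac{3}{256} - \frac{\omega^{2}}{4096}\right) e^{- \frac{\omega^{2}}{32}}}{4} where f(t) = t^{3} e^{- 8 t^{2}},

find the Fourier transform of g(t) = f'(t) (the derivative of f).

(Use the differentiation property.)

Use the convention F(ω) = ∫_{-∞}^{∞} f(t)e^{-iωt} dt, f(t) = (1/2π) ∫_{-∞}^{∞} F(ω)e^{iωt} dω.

F[g](ω) = \frac{\sqrt{2} \sqrt{\pi} \omega^{2} \left(48 - \omega^{2}\right) e^{- \frac{\omega^{2}}{32}}}{16384}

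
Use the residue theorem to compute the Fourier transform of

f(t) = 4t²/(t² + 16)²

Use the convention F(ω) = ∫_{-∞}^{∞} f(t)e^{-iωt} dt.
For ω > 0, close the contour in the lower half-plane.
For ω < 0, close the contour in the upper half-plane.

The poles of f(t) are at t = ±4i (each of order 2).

Let g(z) = f(z)e^{-iωz}; for large |z| the factor e^{-iωz} decays in the lower half-plane when ω > 0 and in the upper half-plane when ω < 0.

Case ω > 0 (lower half-plane, clockwise contour ⇒ F(ω) = -2πi·ΣRes):
  Res_{z = - 4 i} g(z) = i \left(\frac{1}{4} - \omega\right) e^{- 4 \omega} (pole of order 2)
  F(ω) = -2πi·ΣRes = \frac{\pi \left(1 - 4 \omega\right) e^{- 4 \omega}}{2}

Case ω < 0 (upper half-plane, counterclockwise contour ⇒ F(ω) = +2πi·ΣRes):
  Res_{z = 4 i} g(z) = i \left(- \omega - \frac{1}{4}\right) e^{4 \omega} (pole of order 2)
  F(ω) = 2πi·ΣRes = \frac{\pi \left(4 \omega + 1\right) e^{4 \omega}}{2}

Both cases combine into a single formula in |ω|:

F(ω) = \frac{\pi \left(1 - 4 \left|{\omega}\right|\right) e^{- 4 \left|{\omega}\right|}}{2}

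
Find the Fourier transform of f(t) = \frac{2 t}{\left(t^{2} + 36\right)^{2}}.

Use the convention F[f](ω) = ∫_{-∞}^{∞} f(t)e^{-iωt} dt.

F(ω) = - \frac{i \pi \omega e^{- 6 \left|{\omega}\right|}}{6}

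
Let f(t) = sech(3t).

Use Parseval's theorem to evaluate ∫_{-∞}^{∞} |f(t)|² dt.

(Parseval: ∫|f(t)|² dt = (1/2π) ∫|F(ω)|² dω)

∫|f(t)|² dt = \frac{2}{3}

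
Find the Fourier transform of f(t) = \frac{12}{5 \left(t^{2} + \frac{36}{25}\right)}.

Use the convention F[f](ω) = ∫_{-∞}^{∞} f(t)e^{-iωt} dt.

F(ω) = 2 \pi e^{- \frac{6 \left|{\omega}\right|}{5}}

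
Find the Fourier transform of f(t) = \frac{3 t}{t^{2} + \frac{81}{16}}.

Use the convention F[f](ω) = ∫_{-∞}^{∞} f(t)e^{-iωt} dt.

F(ω) = - 3 i \pi e^{- \frac{9 \left|{\omega}\right|}{4}} \operatorname{sign}{\left(\omega \right)}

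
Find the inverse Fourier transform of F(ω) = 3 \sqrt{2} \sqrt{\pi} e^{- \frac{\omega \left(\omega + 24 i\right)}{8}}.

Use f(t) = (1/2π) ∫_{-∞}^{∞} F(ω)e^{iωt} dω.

f(t) = 6 e^{- 2 \left(t - 3\right)^{2}}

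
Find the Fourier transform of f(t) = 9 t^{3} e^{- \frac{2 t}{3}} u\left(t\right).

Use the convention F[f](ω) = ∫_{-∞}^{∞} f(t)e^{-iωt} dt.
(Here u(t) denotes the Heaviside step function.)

F(ω) = \frac{4374}{\left(3 i \omega + 2\right)^{4}}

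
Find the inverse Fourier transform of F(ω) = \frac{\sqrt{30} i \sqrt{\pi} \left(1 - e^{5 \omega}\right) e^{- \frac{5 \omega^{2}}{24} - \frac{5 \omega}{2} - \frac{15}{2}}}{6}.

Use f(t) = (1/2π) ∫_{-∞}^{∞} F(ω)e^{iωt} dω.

f(t) = 2 e^{- \frac{6 t^{2}}{5}} \sin{\left(6 t \right)}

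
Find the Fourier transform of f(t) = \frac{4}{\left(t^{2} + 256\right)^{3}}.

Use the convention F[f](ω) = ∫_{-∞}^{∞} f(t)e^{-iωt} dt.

F(ω) = \frac{\pi \left(256 \omega^{2} + 48 \left|{\omega}\right| + 3\right) e^{- 16 \left|{\omega}\right|}}{2097152}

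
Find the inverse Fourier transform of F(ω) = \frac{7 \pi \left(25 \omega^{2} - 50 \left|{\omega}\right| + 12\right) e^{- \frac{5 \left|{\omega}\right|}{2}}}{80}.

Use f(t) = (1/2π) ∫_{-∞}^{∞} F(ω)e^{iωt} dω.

f(t) = \frac{7 t^{4}}{\left(t^{2} + \frac{25}{4}\right)^{3}}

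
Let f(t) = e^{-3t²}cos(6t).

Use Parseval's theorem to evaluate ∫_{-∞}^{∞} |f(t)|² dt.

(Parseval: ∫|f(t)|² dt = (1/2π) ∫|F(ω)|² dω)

∫|f(t)|² dt = \frac{\sqrt{6} \sqrt{\pi} \left(1 + e^{6}\right)}{12 e^{6}}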